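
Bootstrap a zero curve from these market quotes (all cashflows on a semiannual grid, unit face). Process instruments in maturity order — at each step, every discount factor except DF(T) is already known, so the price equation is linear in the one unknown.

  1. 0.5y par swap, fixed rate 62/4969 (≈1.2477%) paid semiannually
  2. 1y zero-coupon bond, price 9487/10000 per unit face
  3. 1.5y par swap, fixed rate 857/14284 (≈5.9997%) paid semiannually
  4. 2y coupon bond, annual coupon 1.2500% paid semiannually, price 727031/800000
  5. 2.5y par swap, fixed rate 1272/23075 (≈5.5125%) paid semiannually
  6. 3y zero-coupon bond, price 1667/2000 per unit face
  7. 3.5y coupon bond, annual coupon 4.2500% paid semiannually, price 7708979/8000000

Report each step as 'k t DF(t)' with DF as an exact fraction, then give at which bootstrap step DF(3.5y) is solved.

step 1 [0.5y] swap r/2=31/4969: DF=(1 − 31/4969·(0))/(1+31/4969) = 4969/5000 ≈ 0.993800
step 2 [1y] zero: DF = P = 9487/10000 ≈ 0.948700
step 3 [1.5y] swap r/2=857/28568: DF=(1 − 857/28568·(0.993800+0.948700))/(1+857/28568) = 9143/10000 ≈ 0.914300
step 4 [2y] bond c/2=1/160: DF=(727031/800000 − 1/160·(0.993800+0.948700+0.914300))/(1+1/160) = 4427/5000 ≈ 0.885400
step 5 [2.5y] swap r/2=636/23075: DF=(1 − 636/23075·(0.993800+0.948700+0.914300+0.885400))/(1+636/23075) = 1091/1250 ≈ 0.872800
step 6 [3y] zero: DF = P = 1667/2000 ≈ 0.833500
step 7 [3.5y] bond c/2=17/800: DF=(7708979/8000000 − 17/800·(0.993800+0.948700+0.914300+0.885400+0.872800+0.833500))/(1+17/800) = 4151/5000 ≈ 0.830200

1 1/2 4969/5000
2 1 9487/10000
3 3/2 9143/10000
4 2 4427/5000
5 5/2 1091/1250
6 3 1667/2000
7 7/2 4151/5000
DF(3.5y) is solved at step 7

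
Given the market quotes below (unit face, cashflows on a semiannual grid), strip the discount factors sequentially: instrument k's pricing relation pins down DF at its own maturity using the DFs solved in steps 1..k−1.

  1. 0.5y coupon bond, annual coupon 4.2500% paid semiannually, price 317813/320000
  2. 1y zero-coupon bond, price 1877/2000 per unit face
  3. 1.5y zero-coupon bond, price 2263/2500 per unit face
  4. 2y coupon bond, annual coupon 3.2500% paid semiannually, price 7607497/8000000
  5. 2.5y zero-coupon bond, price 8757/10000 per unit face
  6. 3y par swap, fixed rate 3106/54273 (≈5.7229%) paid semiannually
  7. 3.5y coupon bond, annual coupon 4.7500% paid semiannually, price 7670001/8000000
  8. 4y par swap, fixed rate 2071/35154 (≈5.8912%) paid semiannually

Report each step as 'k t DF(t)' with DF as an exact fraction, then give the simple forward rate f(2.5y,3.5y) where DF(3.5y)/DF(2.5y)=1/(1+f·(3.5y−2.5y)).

1 1/2 389/400
2 1 1877/2000
3 3/2 2263/2500
4 2 8907/10000
5 5/2 8757/10000
6 3 8447/10000
7 7/2 4053/5000
8 4 7929/10000
f(2.5y,3.5y) = ((8757/10000)/(4053/5000) − 1)/(1) = 31/386 ≈ 8.0311%

step 1 [0.5y] bond c/2=17/800: DF=(317813/320000 − 17/800·(0))/(1+17/800) = 389/400 ≈ 0.972500
step 2 [1y] zero: DF = P = 1877/2000 ≈ 0.938500
step 3 [1.5y] zero: DF = P = 2263/2500 ≈ 0.905200
step 4 [2y] bond c/2=13/800: DF=(7607497/8000000 − 13/800·(0.972500+0.938500+0.905200))/(1+13/800) = 8907/10000 ≈ 0.890700
step 5 [2.5y] zero: DF = P = 8757/10000 ≈ 0.875700
step 6 [3y] swap r/2=1553/54273: DF=(1 − 1553/54273·(0.972500+0.938500+0.905200+0.890700+0.875700))/(1+1553/54273) = 8447/10000 ≈ 0.844700
step 7 [3.5y] bond c/2=19/800: DF=(7670001/8000000 − 19/800·(0.972500+0.938500+0.905200+0.890700+0.875700+0.844700))/(1+19/800) = 4053/5000 ≈ 0.810600
step 8 [4y] swap r/2=2071/70308: DF=(1 − 2071/70308·(0.972500+0.938500+0.905200+0.890700+0.875700+0.844700+0.810600))/(1+2071/70308) = 7929/10000 ≈ 0.792900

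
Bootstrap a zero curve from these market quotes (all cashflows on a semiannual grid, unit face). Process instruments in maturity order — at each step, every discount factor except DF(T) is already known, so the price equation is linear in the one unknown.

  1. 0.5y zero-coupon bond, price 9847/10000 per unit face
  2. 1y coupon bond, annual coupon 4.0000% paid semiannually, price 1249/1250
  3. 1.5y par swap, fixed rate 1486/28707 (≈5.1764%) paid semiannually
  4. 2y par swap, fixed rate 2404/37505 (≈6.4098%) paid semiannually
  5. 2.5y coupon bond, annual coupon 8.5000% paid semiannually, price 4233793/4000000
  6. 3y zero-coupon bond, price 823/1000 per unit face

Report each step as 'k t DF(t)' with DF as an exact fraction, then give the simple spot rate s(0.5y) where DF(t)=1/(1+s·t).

step 1 [0.5y] zero: DF = P = 9847/10000 ≈ 0.984700
step 2 [1y] bond c/2=1/50: DF=(1249/1250 − 1/50·(0.984700))/(1+1/50) = 9603/10000 ≈ 0.960300
step 3 [1.5y] swap r/2=743/28707: DF=(1 − 743/28707·(0.984700+0.960300))/(1+743/28707) = 9257/10000 ≈ 0.925700
step 4 [2y] swap r/2=1202/37505: DF=(1 − 1202/37505·(0.984700+0.960300+0.925700))/(1+1202/37505) = 4399/5000 ≈ 0.879800
step 5 [2.5y] bond c/2=17/400: DF=(4233793/4000000 − 17/400·(0.984700+0.960300+0.925700+0.879800))/(1+17/400) = 539/625 ≈ 0.862400
step 6 [3y] zero: DF = P = 823/1000 ≈ 0.823000

1 1/2 9847/10000
2 1 9603/10000
3 3/2 9257/10000
4 2 4399/5000
5 5/2 539/625
6 3 823/1000
s(0.5y) = (1/(9847/10000) − 1)/(1/2) = 306/9847 ≈ 3.1075%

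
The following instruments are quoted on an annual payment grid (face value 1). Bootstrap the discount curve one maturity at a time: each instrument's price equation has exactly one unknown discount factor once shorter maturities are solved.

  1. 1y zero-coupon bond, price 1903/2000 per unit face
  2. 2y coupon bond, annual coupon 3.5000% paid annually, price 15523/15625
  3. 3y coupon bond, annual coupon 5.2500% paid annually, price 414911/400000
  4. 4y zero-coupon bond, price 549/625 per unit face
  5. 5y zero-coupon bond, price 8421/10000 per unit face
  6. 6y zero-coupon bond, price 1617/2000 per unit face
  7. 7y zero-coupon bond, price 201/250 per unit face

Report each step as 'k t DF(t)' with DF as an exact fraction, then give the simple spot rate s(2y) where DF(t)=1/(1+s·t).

1 1 1903/2000
2 2 9277/10000
3 3 4459/5000
4 4 549/625
5 5 8421/10000
6 6 1617/2000
7 7 201/250
s(2y) = (1/(9277/10000) − 1)/(2) = 723/18554 ≈ 3.8967%

step 1 [1y] zero: DF = P = 1903/2000 ≈ 0.951500
step 2 [2y] bond c/1=7/200: DF=(15523/15625 − 7/200·(0.951500))/(1+7/200) = 9277/10000 ≈ 0.927700
step 3 [3y] bond c/1=21/400: DF=(414911/400000 − 21/400·(0.951500+0.927700))/(1+21/400) = 4459/5000 ≈ 0.891800
step 4 [4y] zero: DF = P = 549/625 ≈ 0.878400
step 5 [5y] zero: DF = P = 8421/10000 ≈ 0.842100
step 6 [6y] zero: DF = P = 1617/2000 ≈ 0.808500
step 7 [7y] zero: DF = P = 201/250 ≈ 0.804000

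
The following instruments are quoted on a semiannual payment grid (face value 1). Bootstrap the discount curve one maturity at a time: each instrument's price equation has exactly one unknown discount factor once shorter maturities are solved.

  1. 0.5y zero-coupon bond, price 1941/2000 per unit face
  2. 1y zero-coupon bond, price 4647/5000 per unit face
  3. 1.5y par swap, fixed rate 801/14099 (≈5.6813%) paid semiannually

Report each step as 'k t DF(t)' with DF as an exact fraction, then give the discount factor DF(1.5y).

step 1 [0.5y] zero: DF = P = 1941/2000 ≈ 0.970500
step 2 [1y] zero: DF = P = 4647/5000 ≈ 0.929400
step 3 [1.5y] swap r/2=801/28198: DF=(1 − 801/28198·(0.970500+0.929400))/(1+801/28198) = 9199/10000 ≈ 0.919900

1 1/2 1941/2000
2 1 4647/5000
3 3/2 9199/10000
DF(1.5y) = 9199/10000 ≈ 0.919900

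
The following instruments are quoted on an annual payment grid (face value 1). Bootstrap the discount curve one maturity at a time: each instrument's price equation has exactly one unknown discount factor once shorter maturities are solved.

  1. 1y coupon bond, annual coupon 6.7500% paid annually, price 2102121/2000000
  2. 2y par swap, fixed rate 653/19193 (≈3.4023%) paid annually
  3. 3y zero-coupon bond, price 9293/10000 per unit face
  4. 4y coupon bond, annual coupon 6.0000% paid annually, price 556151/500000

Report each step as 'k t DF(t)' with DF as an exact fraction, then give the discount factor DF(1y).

step 1 [1y] bond c/1=27/400: DF=(2102121/2000000 − 27/400·(0))/(1+27/400) = 4923/5000 ≈ 0.984600
step 2 [2y] swap r/1=653/19193: DF=(1 − 653/19193·(0.984600))/(1+653/19193) = 9347/10000 ≈ 0.934700
step 3 [3y] zero: DF = P = 9293/10000 ≈ 0.929300
step 4 [4y] bond c/1=3/50: DF=(556151/500000 − 3/50·(0.984600+0.934700+0.929300))/(1+3/50) = 8881/10000 ≈ 0.888100

1 1 4923/5000
2 2 9347/10000
3 3 9293/10000
4 4 8881/10000
DF(1y) = 4923/5000 ≈ 0.984600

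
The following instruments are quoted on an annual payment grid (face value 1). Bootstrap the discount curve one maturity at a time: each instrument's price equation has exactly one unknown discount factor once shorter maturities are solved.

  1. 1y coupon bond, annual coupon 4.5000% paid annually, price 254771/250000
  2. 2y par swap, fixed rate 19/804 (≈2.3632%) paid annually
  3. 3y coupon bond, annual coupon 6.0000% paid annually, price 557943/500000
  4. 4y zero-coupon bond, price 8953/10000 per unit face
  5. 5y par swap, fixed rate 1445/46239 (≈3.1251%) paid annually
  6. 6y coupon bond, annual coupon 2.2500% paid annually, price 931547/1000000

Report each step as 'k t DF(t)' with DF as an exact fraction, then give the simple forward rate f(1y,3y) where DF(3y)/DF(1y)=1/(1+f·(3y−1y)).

1 1 1219/1250
2 2 1193/1250
3 3 1887/2000
4 4 8953/10000
5 5 1711/2000
6 6 8093/10000
f(1y,3y) = ((1219/1250)/(1887/2000) − 1)/(2) = 317/18870 ≈ 1.6799%

step 1 [1y] bond c/1=9/200: DF=(254771/250000 − 9/200·(0))/(1+9/200) = 1219/1250 ≈ 0.975200
step 2 [2y] swap r/1=19/804: DF=(1 − 19/804·(0.975200))/(1+19/804) = 1193/1250 ≈ 0.954400
step 3 [3y] bond c/1=3/50: DF=(557943/500000 − 3/50·(0.975200+0.954400))/(1+3/50) = 1887/2000 ≈ 0.943500
step 4 [4y] zero: DF = P = 8953/10000 ≈ 0.895300
step 5 [5y] swap r/1=1445/46239: DF=(1 − 1445/46239·(0.975200+0.954400+0.943500+0.895300))/(1+1445/46239) = 1711/2000 ≈ 0.855500
step 6 [6y] bond c/1=9/400: DF=(931547/1000000 − 9/400·(0.975200+0.954400+0.943500+0.895300+0.855500))/(1+9/400) = 8093/10000 ≈ 0.809300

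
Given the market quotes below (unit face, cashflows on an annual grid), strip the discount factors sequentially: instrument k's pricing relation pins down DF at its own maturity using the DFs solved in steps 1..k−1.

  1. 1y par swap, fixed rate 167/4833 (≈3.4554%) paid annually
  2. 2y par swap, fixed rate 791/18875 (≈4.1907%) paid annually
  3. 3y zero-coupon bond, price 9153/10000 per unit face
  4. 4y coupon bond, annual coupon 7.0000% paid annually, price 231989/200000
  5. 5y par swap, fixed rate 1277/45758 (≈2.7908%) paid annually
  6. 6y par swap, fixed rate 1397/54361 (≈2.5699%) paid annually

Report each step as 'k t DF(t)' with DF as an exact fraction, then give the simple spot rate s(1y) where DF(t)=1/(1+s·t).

step 1 [1y] swap r/1=167/4833: DF=(1 − 167/4833·(0))/(1+167/4833) = 4833/5000 ≈ 0.966600
step 2 [2y] swap r/1=791/18875: DF=(1 − 791/18875·(0.966600))/(1+791/18875) = 9209/10000 ≈ 0.920900
step 3 [3y] zero: DF = P = 9153/10000 ≈ 0.915300
step 4 [4y] bond c/1=7/100: DF=(231989/200000 − 7/100·(0.966600+0.920900+0.915300))/(1+7/100) = 9007/10000 ≈ 0.900700
step 5 [5y] swap r/1=1277/45758: DF=(1 − 1277/45758·(0.966600+0.920900+0.915300+0.900700))/(1+1277/45758) = 8723/10000 ≈ 0.872300
step 6 [6y] swap r/1=1397/54361: DF=(1 − 1397/54361·(0.966600+0.920900+0.915300+0.900700+0.872300))/(1+1397/54361) = 8603/10000 ≈ 0.860300

1 1 4833/5000
2 2 9209/10000
3 3 9153/10000
4 4 9007/10000
5 5 8723/10000
6 6 8603/10000
s(1y) = (1/(4833/5000) − 1)/(1) = 167/4833 ≈ 3.4554%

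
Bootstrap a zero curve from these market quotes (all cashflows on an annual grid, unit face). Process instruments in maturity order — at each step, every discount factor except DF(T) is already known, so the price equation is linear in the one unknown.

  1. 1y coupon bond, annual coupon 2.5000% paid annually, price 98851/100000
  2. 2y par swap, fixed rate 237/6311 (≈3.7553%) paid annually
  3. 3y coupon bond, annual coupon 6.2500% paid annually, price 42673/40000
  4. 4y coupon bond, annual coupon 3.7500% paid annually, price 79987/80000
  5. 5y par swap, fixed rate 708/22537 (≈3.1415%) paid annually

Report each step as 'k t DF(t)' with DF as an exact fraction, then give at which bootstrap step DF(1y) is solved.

step 1 [1y] bond c/1=1/40: DF=(98851/100000 − 1/40·(0))/(1+1/40) = 2411/2500 ≈ 0.964400
step 2 [2y] swap r/1=237/6311: DF=(1 − 237/6311·(0.964400))/(1+237/6311) = 9289/10000 ≈ 0.928900
step 3 [3y] bond c/1=1/16: DF=(42673/40000 − 1/16·(0.964400+0.928900))/(1+1/16) = 8927/10000 ≈ 0.892700
step 4 [4y] bond c/1=3/80: DF=(79987/80000 − 3/80·(0.964400+0.928900+0.892700))/(1+3/80) = 863/1000 ≈ 0.863000
step 5 [5y] swap r/1=708/22537: DF=(1 − 708/22537·(0.964400+0.928900+0.892700+0.863000))/(1+708/22537) = 1073/1250 ≈ 0.858400

1 1 2411/2500
2 2 9289/10000
3 3 8927/10000
4 4 863/1000
5 5 1073/1250
DF(1y) is solved at step 1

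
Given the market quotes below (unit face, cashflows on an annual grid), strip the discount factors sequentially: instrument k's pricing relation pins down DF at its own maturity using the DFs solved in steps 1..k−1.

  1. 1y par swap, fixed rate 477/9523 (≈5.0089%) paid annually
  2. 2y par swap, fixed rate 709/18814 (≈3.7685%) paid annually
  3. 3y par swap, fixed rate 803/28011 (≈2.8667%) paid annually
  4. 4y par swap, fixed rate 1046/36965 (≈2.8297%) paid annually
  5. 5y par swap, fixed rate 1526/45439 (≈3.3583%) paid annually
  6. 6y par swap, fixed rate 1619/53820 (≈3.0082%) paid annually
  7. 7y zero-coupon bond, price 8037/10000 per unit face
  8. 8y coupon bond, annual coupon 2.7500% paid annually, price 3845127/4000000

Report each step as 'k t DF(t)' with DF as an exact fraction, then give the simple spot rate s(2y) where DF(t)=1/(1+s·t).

1 1 9523/10000
2 2 9291/10000
3 3 9197/10000
4 4 4477/5000
5 5 4237/5000
6 6 8381/10000
7 7 8037/10000
8 8 77/100
s(2y) = (1/(9291/10000) − 1)/(2) = 709/18582 ≈ 3.8155%

step 1 [1y] swap r/1=477/9523: DF=(1 − 477/9523·(0))/(1+477/9523) = 9523/10000 ≈ 0.952300
step 2 [2y] swap r/1=709/18814: DF=(1 − 709/18814·(0.952300))/(1+709/18814) = 9291/10000 ≈ 0.929100
step 3 [3y] swap r/1=803/28011: DF=(1 − 803/28011·(0.952300+0.929100))/(1+803/28011) = 9197/10000 ≈ 0.919700
step 4 [4y] swap r/1=1046/36965: DF=(1 − 1046/36965·(0.952300+0.929100+0.919700))/(1+1046/36965) = 4477/5000 ≈ 0.895400
step 5 [5y] swap r/1=1526/45439: DF=(1 − 1526/45439·(0.952300+0.929100+0.919700+0.895400))/(1+1526/45439) = 4237/5000 ≈ 0.847400
step 6 [6y] swap r/1=1619/53820: DF=(1 − 1619/53820·(0.952300+0.929100+0.919700+0.895400+0.847400))/(1+1619/53820) = 8381/10000 ≈ 0.838100
step 7 [7y] zero: DF = P = 8037/10000 ≈ 0.803700
step 8 [8y] bond c/1=11/400: DF=(3845127/4000000 − 11/400·(0.952300+0.929100+0.919700+0.895400+0.847400+0.838100+0.803700))/(1+11/400) = 77/100 ≈ 0.770000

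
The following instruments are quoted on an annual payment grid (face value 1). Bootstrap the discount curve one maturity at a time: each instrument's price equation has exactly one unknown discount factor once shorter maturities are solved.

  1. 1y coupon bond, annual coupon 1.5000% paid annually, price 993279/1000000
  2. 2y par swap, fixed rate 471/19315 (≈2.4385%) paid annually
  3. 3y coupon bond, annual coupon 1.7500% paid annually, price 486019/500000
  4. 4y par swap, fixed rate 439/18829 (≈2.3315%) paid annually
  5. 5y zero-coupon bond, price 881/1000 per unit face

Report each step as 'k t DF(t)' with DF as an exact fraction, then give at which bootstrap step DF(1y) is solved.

1 1 4893/5000
2 2 9529/10000
3 3 9221/10000
4 4 4561/5000
5 5 881/1000
DF(1y) is solved at step 1

step 1 [1y] bond c/1=3/200: DF=(993279/1000000 − 3/200·(0))/(1+3/200) = 4893/5000 ≈ 0.978600
step 2 [2y] swap r/1=471/19315: DF=(1 − 471/19315·(0.978600))/(1+471/19315) = 9529/10000 ≈ 0.952900
step 3 [3y] bond c/1=7/400: DF=(486019/500000 − 7/400·(0.978600+0.952900))/(1+7/400) = 9221/10000 ≈ 0.922100
step 4 [4y] swap r/1=439/18829: DF=(1 − 439/18829·(0.978600+0.952900+0.922100))/(1+439/18829) = 4561/5000 ≈ 0.912200
step 5 [5y] zero: DF = P = 881/1000 ≈ 0.881000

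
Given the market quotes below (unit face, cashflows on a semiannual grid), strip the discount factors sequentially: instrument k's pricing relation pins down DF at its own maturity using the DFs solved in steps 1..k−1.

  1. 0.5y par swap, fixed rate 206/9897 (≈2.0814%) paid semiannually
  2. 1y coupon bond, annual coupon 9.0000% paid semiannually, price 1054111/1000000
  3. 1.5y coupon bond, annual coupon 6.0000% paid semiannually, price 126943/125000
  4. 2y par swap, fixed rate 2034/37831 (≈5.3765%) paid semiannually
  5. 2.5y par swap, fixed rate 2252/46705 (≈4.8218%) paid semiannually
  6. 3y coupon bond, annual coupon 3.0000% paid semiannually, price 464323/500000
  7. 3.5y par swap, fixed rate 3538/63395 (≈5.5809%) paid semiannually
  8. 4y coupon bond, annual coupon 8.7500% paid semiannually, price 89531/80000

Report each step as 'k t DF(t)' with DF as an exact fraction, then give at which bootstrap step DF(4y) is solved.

step 1 [0.5y] swap r/2=103/9897: DF=(1 − 103/9897·(0))/(1+103/9897) = 9897/10000 ≈ 0.989700
step 2 [1y] bond c/2=9/200: DF=(1054111/1000000 − 9/200·(0.989700))/(1+9/200) = 9661/10000 ≈ 0.966100
step 3 [1.5y] bond c/2=3/100: DF=(126943/125000 − 3/100·(0.989700+0.966100))/(1+3/100) = 929/1000 ≈ 0.929000
step 4 [2y] swap r/2=1017/37831: DF=(1 − 1017/37831·(0.989700+0.966100+0.929000))/(1+1017/37831) = 8983/10000 ≈ 0.898300
step 5 [2.5y] swap r/2=1126/46705: DF=(1 − 1126/46705·(0.989700+0.966100+0.929000+0.898300))/(1+1126/46705) = 4437/5000 ≈ 0.887400
step 6 [3y] bond c/2=3/200: DF=(464323/500000 − 3/200·(0.989700+0.966100+0.929000+0.898300+0.887400))/(1+3/200) = 8459/10000 ≈ 0.845900
step 7 [3.5y] swap r/2=1769/63395: DF=(1 − 1769/63395·(0.989700+0.966100+0.929000+0.898300+0.887400+0.845900))/(1+1769/63395) = 8231/10000 ≈ 0.823100
step 8 [4y] bond c/2=7/160: DF=(89531/80000 − 7/160·(0.989700+0.966100+0.929000+0.898300+0.887400+0.845900+0.823100))/(1+7/160) = 1613/2000 ≈ 0.806500

1 1/2 9897/10000
2 1 9661/10000
3 3/2 929/1000
4 2 8983/10000
5 5/2 4437/5000
6 3 8459/10000
7 7/2 8231/10000
8 4 1613/2000
DF(4y) is solved at step 8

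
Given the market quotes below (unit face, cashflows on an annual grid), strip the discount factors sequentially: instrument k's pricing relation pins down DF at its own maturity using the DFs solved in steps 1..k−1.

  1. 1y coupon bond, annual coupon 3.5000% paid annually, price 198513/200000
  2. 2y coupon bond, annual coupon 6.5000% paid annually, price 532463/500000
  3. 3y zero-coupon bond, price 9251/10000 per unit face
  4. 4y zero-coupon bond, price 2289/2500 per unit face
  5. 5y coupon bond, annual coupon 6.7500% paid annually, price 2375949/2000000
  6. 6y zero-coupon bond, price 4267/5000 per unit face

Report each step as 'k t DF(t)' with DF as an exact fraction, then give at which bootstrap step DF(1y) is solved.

step 1 [1y] bond c/1=7/200: DF=(198513/200000 − 7/200·(0))/(1+7/200) = 959/1000 ≈ 0.959000
step 2 [2y] bond c/1=13/200: DF=(532463/500000 − 13/200·(0.959000))/(1+13/200) = 4707/5000 ≈ 0.941400
step 3 [3y] zero: DF = P = 9251/10000 ≈ 0.925100
step 4 [4y] zero: DF = P = 2289/2500 ≈ 0.915600
step 5 [5y] bond c/1=27/400: DF=(2375949/2000000 − 27/400·(0.959000+0.941400+0.925100+0.915600))/(1+27/400) = 8763/10000 ≈ 0.876300
step 6 [6y] zero: DF = P = 4267/5000 ≈ 0.853400

1 1 959/1000
2 2 4707/5000
3 3 9251/10000
4 4 2289/2500
5 5 8763/10000
6 6 4267/5000
DF(1y) is solved at step 1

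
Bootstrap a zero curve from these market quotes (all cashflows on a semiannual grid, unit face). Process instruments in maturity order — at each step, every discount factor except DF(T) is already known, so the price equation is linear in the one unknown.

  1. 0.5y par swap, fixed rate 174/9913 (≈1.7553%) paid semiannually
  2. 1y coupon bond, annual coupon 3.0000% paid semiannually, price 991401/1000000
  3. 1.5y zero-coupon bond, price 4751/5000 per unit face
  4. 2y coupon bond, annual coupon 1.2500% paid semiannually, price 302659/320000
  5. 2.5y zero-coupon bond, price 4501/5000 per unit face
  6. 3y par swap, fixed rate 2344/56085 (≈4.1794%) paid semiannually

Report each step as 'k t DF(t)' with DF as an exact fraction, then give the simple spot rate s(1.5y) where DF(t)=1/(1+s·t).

1 1/2 9913/10000
2 1 9621/10000
3 3/2 4751/5000
4 2 9219/10000
5 5/2 4501/5000
6 3 2207/2500
s(1.5y) = (1/(4751/5000) − 1)/(3/2) = 166/4751 ≈ 3.4940%

step 1 [0.5y] swap r/2=87/9913: DF=(1 − 87/9913·(0))/(1+87/9913) = 9913/10000 ≈ 0.991300
step 2 [1y] bond c/2=3/200: DF=(991401/1000000 − 3/200·(0.991300))/(1+3/200) = 9621/10000 ≈ 0.962100
step 3 [1.5y] zero: DF = P = 4751/5000 ≈ 0.950200
step 4 [2y] bond c/2=1/160: DF=(302659/320000 − 1/160·(0.991300+0.962100+0.950200))/(1+1/160) = 9219/10000 ≈ 0.921900
step 5 [2.5y] zero: DF = P = 4501/5000 ≈ 0.900200
step 6 [3y] swap r/2=1172/56085: DF=(1 − 1172/56085·(0.991300+0.962100+0.950200+0.921900+0.900200))/(1+1172/56085) = 2207/2500 ≈ 0.882800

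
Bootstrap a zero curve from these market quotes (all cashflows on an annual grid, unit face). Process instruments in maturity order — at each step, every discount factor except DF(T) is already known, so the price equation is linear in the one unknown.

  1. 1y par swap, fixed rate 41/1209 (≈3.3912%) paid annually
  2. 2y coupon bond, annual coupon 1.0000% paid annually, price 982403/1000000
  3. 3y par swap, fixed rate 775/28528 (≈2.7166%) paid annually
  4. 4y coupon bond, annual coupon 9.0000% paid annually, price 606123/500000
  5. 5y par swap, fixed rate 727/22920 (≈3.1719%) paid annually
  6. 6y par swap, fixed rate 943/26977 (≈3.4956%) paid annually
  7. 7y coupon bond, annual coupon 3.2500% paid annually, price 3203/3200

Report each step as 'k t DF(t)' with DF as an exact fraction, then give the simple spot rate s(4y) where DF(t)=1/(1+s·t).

step 1 [1y] swap r/1=41/1209: DF=(1 − 41/1209·(0))/(1+41/1209) = 1209/1250 ≈ 0.967200
step 2 [2y] bond c/1=1/100: DF=(982403/1000000 − 1/100·(0.967200))/(1+1/100) = 9631/10000 ≈ 0.963100
step 3 [3y] swap r/1=775/28528: DF=(1 − 775/28528·(0.967200+0.963100))/(1+775/28528) = 369/400 ≈ 0.922500
step 4 [4y] bond c/1=9/100: DF=(606123/500000 − 9/100·(0.967200+0.963100+0.922500))/(1+9/100) = 4383/5000 ≈ 0.876600
step 5 [5y] swap r/1=727/22920: DF=(1 − 727/22920·(0.967200+0.963100+0.922500+0.876600))/(1+727/22920) = 4273/5000 ≈ 0.854600
step 6 [6y] swap r/1=943/26977: DF=(1 − 943/26977·(0.967200+0.963100+0.922500+0.876600+0.854600))/(1+943/26977) = 4057/5000 ≈ 0.811400
step 7 [7y] bond c/1=13/400: DF=(3203/3200 − 13/400·(0.967200+0.963100+0.922500+0.876600+0.854600+0.811400))/(1+13/400) = 1999/2500 ≈ 0.799600

1 1 1209/1250
2 2 9631/10000
3 3 369/400
4 4 4383/5000
5 5 4273/5000
6 6 4057/5000
7 7 1999/2500
s(4y) = (1/(4383/5000) − 1)/(4) = 617/17532 ≈ 3.5193%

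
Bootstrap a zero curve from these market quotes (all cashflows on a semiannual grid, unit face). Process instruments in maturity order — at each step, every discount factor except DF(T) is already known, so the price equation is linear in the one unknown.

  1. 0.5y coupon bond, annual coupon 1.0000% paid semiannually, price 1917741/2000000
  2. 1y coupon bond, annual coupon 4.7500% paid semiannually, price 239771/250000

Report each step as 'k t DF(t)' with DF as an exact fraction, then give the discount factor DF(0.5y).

1 1/2 9541/10000
2 1 9147/10000
DF(0.5y) = 9541/10000 ≈ 0.954100

step 1 [0.5y] bond c/2=1/200: DF=(1917741/2000000 − 1/200·(0))/(1+1/200) = 9541/10000 ≈ 0.954100
step 2 [1y] bond c/2=19/800: DF=(239771/250000 − 19/800·(0.954100))/(1+19/800) = 9147/10000 ≈ 0.914700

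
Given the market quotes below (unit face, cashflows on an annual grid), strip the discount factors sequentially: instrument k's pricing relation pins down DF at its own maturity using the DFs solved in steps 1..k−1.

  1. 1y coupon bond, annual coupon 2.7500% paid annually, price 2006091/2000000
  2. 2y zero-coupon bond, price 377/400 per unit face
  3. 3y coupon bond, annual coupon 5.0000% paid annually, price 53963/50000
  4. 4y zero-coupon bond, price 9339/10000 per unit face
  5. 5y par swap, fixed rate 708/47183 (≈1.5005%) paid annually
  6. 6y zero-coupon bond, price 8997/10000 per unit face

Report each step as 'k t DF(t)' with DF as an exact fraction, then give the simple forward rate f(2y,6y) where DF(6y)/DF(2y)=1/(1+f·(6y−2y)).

step 1 [1y] bond c/1=11/400: DF=(2006091/2000000 − 11/400·(0))/(1+11/400) = 4881/5000 ≈ 0.976200
step 2 [2y] zero: DF = P = 377/400 ≈ 0.942500
step 3 [3y] bond c/1=1/20: DF=(53963/50000 − 1/20·(0.976200+0.942500))/(1+1/20) = 1873/2000 ≈ 0.936500
step 4 [4y] zero: DF = P = 9339/10000 ≈ 0.933900
step 5 [5y] swap r/1=708/47183: DF=(1 − 708/47183·(0.976200+0.942500+0.936500+0.933900))/(1+708/47183) = 2323/2500 ≈ 0.929200
step 6 [6y] zero: DF = P = 8997/10000 ≈ 0.899700

1 1 4881/5000
2 2 377/400
3 3 1873/2000
4 4 9339/10000
5 5 2323/2500
6 6 8997/10000
f(2y,6y) = ((377/400)/(8997/10000) − 1)/(4) = 107/8997 ≈ 1.1893%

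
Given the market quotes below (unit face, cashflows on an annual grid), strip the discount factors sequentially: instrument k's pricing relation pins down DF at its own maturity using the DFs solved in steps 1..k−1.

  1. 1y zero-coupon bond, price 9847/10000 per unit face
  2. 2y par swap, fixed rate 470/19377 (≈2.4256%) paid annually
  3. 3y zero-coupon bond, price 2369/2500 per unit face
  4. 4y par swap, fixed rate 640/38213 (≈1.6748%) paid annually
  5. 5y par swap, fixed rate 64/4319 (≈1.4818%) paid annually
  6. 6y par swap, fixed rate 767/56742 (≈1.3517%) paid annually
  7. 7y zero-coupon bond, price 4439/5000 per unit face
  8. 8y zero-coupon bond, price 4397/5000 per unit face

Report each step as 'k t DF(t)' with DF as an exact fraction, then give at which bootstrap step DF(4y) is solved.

1 1 9847/10000
2 2 953/1000
3 3 2369/2500
4 4 117/125
5 5 581/625
6 6 9233/10000
7 7 4439/5000
8 8 4397/5000
DF(4y) is solved at step 4

step 1 [1y] zero: DF = P = 9847/10000 ≈ 0.984700
step 2 [2y] swap r/1=470/19377: DF=(1 − 470/19377·(0.984700))/(1+470/19377) = 953/1000 ≈ 0.953000
step 3 [3y] zero: DF = P = 2369/2500 ≈ 0.947600
step 4 [4y] swap r/1=640/38213: DF=(1 − 640/38213·(0.984700+0.953000+0.947600))/(1+640/38213) = 117/125 ≈ 0.936000
step 5 [5y] swap r/1=64/4319: DF=(1 − 64/4319·(0.984700+0.953000+0.947600+0.936000))/(1+64/4319) = 581/625 ≈ 0.929600
step 6 [6y] swap r/1=767/56742: DF=(1 − 767/56742·(0.984700+0.953000+0.947600+0.936000+0.929600))/(1+767/56742) = 9233/10000 ≈ 0.923300
step 7 [7y] zero: DF = P = 4439/5000 ≈ 0.887800
step 8 [8y] zero: DF = P = 4397/5000 ≈ 0.879400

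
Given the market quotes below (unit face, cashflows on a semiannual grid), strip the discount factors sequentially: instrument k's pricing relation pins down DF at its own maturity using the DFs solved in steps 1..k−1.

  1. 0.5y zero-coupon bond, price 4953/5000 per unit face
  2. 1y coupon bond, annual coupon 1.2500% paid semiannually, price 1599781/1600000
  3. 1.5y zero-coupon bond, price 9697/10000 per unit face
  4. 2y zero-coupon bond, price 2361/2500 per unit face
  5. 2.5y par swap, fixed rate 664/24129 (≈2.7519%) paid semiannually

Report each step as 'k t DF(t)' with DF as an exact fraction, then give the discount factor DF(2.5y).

1 1/2 4953/5000
2 1 79/80
3 3/2 9697/10000
4 2 2361/2500
5 5/2 1167/1250
DF(2.5y) = 1167/1250 ≈ 0.933600

step 1 [0.5y] zero: DF = P = 4953/5000 ≈ 0.990600
step 2 [1y] bond c/2=1/160: DF=(1599781/1600000 − 1/160·(0.990600))/(1+1/160) = 79/80 ≈ 0.987500
step 3 [1.5y] zero: DF = P = 9697/10000 ≈ 0.969700
step 4 [2y] zero: DF = P = 2361/2500 ≈ 0.944400
step 5 [2.5y] swap r/2=332/24129: DF=(1 − 332/24129·(0.990600+0.987500+0.969700+0.944400))/(1+332/24129) = 1167/1250 ≈ 0.933600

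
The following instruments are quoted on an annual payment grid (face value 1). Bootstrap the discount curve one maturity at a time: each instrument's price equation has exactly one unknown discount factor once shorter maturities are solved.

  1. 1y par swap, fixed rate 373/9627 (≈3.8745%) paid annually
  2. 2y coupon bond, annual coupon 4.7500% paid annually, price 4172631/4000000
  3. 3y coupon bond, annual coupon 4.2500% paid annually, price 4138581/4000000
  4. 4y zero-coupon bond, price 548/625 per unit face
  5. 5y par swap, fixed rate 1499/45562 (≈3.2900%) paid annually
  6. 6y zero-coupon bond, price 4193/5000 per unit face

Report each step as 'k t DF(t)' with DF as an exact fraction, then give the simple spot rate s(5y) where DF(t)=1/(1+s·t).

step 1 [1y] swap r/1=373/9627: DF=(1 − 373/9627·(0))/(1+373/9627) = 9627/10000 ≈ 0.962700
step 2 [2y] bond c/1=19/400: DF=(4172631/4000000 − 19/400·(0.962700))/(1+19/400) = 4761/5000 ≈ 0.952200
step 3 [3y] bond c/1=17/400: DF=(4138581/4000000 − 17/400·(0.962700+0.952200))/(1+17/400) = 1143/1250 ≈ 0.914400
step 4 [4y] zero: DF = P = 548/625 ≈ 0.876800
step 5 [5y] swap r/1=1499/45562: DF=(1 − 1499/45562·(0.962700+0.952200+0.914400+0.876800))/(1+1499/45562) = 8501/10000 ≈ 0.850100
step 6 [6y] zero: DF = P = 4193/5000 ≈ 0.838600

1 1 9627/10000
2 2 4761/5000
3 3 1143/1250
4 4 548/625
5 5 8501/10000
6 6 4193/5000
s(5y) = (1/(8501/10000) − 1)/(5) = 1499/42505 ≈ 3.5266%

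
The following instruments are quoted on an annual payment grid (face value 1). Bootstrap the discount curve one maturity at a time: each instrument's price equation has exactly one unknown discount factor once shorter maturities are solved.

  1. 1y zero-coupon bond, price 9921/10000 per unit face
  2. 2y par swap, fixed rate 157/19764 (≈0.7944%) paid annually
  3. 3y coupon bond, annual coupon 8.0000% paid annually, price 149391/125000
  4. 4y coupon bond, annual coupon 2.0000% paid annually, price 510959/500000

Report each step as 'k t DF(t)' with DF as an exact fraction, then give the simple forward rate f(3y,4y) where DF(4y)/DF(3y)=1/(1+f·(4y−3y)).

1 1 9921/10000
2 2 9843/10000
3 3 4801/5000
4 4 9443/10000
f(3y,4y) = ((4801/5000)/(9443/10000) − 1)/(1) = 159/9443 ≈ 1.6838%

step 1 [1y] zero: DF = P = 9921/10000 ≈ 0.992100
step 2 [2y] swap r/1=157/19764: DF=(1 − 157/19764·(0.992100))/(1+157/19764) = 9843/10000 ≈ 0.984300
step 3 [3y] bond c/1=2/25: DF=(149391/125000 − 2/25·(0.992100+0.984300))/(1+2/25) = 4801/5000 ≈ 0.960200
step 4 [4y] bond c/1=1/50: DF=(510959/500000 − 1/50·(0.992100+0.984300+0.960200))/(1+1/50) = 9443/10000 ≈ 0.944300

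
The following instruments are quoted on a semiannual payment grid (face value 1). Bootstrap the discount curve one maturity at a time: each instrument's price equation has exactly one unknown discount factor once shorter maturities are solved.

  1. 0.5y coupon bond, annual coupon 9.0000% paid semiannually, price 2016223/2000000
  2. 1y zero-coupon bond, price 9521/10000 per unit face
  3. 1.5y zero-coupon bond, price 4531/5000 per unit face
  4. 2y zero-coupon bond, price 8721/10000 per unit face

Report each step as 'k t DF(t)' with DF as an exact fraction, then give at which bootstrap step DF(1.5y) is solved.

1 1/2 9647/10000
2 1 9521/10000
3 3/2 4531/5000
4 2 8721/10000
DF(1.5y) is solved at step 3

step 1 [0.5y] bond c/2=9/200: DF=(2016223/2000000 − 9/200·(0))/(1+9/200) = 9647/10000 ≈ 0.964700
step 2 [1y] zero: DF = P = 9521/10000 ≈ 0.952100
step 3 [1.5y] zero: DF = P = 4531/5000 ≈ 0.906200
step 4 [2y] zero: DF = P = 8721/10000 ≈ 0.872100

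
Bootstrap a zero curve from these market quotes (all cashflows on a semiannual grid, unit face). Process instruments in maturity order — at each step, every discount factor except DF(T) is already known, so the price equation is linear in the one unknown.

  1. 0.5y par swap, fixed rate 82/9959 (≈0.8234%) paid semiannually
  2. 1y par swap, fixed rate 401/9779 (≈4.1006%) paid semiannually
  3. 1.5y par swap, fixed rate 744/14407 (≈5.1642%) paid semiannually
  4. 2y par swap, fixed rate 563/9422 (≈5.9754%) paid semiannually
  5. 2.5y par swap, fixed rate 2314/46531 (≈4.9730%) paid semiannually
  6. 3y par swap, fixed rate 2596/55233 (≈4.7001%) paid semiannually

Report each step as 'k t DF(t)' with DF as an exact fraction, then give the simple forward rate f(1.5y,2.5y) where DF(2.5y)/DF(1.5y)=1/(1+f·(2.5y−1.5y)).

step 1 [0.5y] swap r/2=41/9959: DF=(1 − 41/9959·(0))/(1+41/9959) = 9959/10000 ≈ 0.995900
step 2 [1y] swap r/2=401/19558: DF=(1 − 401/19558·(0.995900))/(1+401/19558) = 9599/10000 ≈ 0.959900
step 3 [1.5y] swap r/2=372/14407: DF=(1 − 372/14407·(0.995900+0.959900))/(1+372/14407) = 1157/1250 ≈ 0.925600
step 4 [2y] swap r/2=563/18844: DF=(1 − 563/18844·(0.995900+0.959900+0.925600))/(1+563/18844) = 4437/5000 ≈ 0.887400
step 5 [2.5y] swap r/2=1157/46531: DF=(1 − 1157/46531·(0.995900+0.959900+0.925600+0.887400))/(1+1157/46531) = 8843/10000 ≈ 0.884300
step 6 [3y] swap r/2=1298/55233: DF=(1 − 1298/55233·(0.995900+0.959900+0.925600+0.887400+0.884300))/(1+1298/55233) = 4351/5000 ≈ 0.870200

1 1/2 9959/10000
2 1 9599/10000
3 3/2 1157/1250
4 2 4437/5000
5 5/2 8843/10000
6 3 4351/5000
f(1.5y,2.5y) = ((1157/1250)/(8843/10000) − 1)/(1) = 413/8843 ≈ 4.6704%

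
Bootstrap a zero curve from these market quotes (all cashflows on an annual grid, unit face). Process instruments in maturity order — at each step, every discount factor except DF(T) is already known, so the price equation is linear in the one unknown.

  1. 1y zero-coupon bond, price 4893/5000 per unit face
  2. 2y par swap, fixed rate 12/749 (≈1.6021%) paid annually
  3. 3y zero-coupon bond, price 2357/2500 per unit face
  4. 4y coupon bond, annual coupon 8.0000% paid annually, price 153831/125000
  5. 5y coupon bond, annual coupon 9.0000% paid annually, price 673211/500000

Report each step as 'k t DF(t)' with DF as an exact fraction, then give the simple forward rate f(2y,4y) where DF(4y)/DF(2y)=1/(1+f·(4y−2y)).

1 1 4893/5000
2 2 1211/1250
3 3 2357/2500
4 4 4627/5000
5 5 4601/5000
f(2y,4y) = ((1211/1250)/(4627/5000) − 1)/(2) = 31/1322 ≈ 2.3449%

step 1 [1y] zero: DF = P = 4893/5000 ≈ 0.978600
step 2 [2y] swap r/1=12/749: DF=(1 − 12/749·(0.978600))/(1+12/749) = 1211/1250 ≈ 0.968800
step 3 [3y] zero: DF = P = 2357/2500 ≈ 0.942800
step 4 [4y] bond c/1=2/25: DF=(153831/125000 − 2/25·(0.978600+0.968800+0.942800))/(1+2/25) = 4627/5000 ≈ 0.925400
step 5 [5y] bond c/1=9/100: DF=(673211/500000 − 9/100·(0.978600+0.968800+0.942800+0.925400))/(1+9/100) = 4601/5000 ≈ 0.920200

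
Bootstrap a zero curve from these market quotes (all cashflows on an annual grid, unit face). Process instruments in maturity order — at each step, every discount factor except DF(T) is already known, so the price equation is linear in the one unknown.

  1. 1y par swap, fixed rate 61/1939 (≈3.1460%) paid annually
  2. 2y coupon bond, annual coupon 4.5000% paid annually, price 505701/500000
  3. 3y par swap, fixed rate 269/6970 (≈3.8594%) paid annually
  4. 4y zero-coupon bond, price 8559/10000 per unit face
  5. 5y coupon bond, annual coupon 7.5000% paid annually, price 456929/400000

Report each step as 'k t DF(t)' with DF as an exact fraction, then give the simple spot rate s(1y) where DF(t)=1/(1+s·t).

step 1 [1y] swap r/1=61/1939: DF=(1 − 61/1939·(0))/(1+61/1939) = 1939/2000 ≈ 0.969500
step 2 [2y] bond c/1=9/200: DF=(505701/500000 − 9/200·(0.969500))/(1+9/200) = 9261/10000 ≈ 0.926100
step 3 [3y] swap r/1=269/6970: DF=(1 − 269/6970·(0.969500+0.926100))/(1+269/6970) = 2231/2500 ≈ 0.892400
step 4 [4y] zero: DF = P = 8559/10000 ≈ 0.855900
step 5 [5y] bond c/1=3/40: DF=(456929/400000 − 3/40·(0.969500+0.926100+0.892400+0.855900))/(1+3/40) = 2021/2500 ≈ 0.808400

1 1 1939/2000
2 2 9261/10000
3 3 2231/2500
4 4 8559/10000
5 5 2021/2500
s(1y) = (1/(1939/2000) − 1)/(1) = 61/1939 ≈ 3.1460%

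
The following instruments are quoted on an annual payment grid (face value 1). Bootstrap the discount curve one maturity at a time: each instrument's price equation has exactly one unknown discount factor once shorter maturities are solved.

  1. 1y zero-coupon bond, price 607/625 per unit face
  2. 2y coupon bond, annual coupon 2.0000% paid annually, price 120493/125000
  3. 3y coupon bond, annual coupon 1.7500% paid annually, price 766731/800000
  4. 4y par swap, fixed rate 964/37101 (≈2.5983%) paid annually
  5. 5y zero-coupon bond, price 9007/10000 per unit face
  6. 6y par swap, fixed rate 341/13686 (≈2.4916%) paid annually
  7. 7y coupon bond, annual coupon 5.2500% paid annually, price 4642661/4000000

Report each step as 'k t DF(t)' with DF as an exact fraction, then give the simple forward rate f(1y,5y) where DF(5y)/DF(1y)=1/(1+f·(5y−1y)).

1 1 607/625
2 2 463/500
3 3 9093/10000
4 4 2259/2500
5 5 9007/10000
6 6 2159/2500
7 7 8297/10000
f(1y,5y) = ((607/625)/(9007/10000) − 1)/(4) = 705/36028 ≈ 1.9568%

step 1 [1y] zero: DF = P = 607/625 ≈ 0.971200
step 2 [2y] bond c/1=1/50: DF=(120493/125000 − 1/50·(0.971200))/(1+1/50) = 463/500 ≈ 0.926000
step 3 [3y] bond c/1=7/400: DF=(766731/800000 − 7/400·(0.971200+0.926000))/(1+7/400) = 9093/10000 ≈ 0.909300
step 4 [4y] swap r/1=964/37101: DF=(1 − 964/37101·(0.971200+0.926000+0.909300))/(1+964/37101) = 2259/2500 ≈ 0.903600
step 5 [5y] zero: DF = P = 9007/10000 ≈ 0.900700
step 6 [6y] swap r/1=341/13686: DF=(1 − 341/13686·(0.971200+0.926000+0.909300+0.903600+0.900700))/(1+341/13686) = 2159/2500 ≈ 0.863600
step 7 [7y] bond c/1=21/400: DF=(4642661/4000000 − 21/400·(0.971200+0.926000+0.909300+0.903600+0.900700+0.863600))/(1+21/400) = 8297/10000 ≈ 0.829700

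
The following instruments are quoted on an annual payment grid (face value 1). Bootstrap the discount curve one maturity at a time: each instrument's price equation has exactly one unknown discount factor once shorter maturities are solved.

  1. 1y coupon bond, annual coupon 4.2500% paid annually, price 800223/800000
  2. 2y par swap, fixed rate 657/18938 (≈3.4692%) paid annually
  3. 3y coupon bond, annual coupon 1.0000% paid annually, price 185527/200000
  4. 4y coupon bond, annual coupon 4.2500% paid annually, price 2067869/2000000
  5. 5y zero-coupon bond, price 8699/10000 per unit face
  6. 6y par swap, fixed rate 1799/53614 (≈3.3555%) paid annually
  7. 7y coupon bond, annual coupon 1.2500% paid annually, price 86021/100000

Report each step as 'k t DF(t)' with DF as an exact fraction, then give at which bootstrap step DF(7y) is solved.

step 1 [1y] bond c/1=17/400: DF=(800223/800000 − 17/400·(0))/(1+17/400) = 1919/2000 ≈ 0.959500
step 2 [2y] swap r/1=657/18938: DF=(1 − 657/18938·(0.959500))/(1+657/18938) = 9343/10000 ≈ 0.934300
step 3 [3y] bond c/1=1/100: DF=(185527/200000 − 1/100·(0.959500+0.934300))/(1+1/100) = 8997/10000 ≈ 0.899700
step 4 [4y] bond c/1=17/400: DF=(2067869/2000000 − 17/400·(0.959500+0.934300+0.899700))/(1+17/400) = 8779/10000 ≈ 0.877900
step 5 [5y] zero: DF = P = 8699/10000 ≈ 0.869900
step 6 [6y] swap r/1=1799/53614: DF=(1 − 1799/53614·(0.959500+0.934300+0.899700+0.877900+0.869900))/(1+1799/53614) = 8201/10000 ≈ 0.820100
step 7 [7y] bond c/1=1/80: DF=(86021/100000 − 1/80·(0.959500+0.934300+0.899700+0.877900+0.869900+0.820100))/(1+1/80) = 3917/5000 ≈ 0.783400

1 1 1919/2000
2 2 9343/10000
3 3 8997/10000
4 4 8779/10000
5 5 8699/10000
6 6 8201/10000
7 7 3917/5000
DF(7y) is solved at step 7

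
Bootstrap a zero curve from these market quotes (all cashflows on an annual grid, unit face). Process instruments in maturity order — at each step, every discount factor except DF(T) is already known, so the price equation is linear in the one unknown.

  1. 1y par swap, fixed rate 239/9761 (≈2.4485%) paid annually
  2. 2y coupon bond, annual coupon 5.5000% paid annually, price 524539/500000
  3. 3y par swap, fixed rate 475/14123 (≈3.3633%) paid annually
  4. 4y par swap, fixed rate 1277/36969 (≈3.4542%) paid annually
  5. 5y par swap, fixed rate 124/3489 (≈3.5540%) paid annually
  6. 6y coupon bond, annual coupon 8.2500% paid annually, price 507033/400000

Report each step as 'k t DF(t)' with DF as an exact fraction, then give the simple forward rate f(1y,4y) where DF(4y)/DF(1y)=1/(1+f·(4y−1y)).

1 1 9761/10000
2 2 1887/2000
3 3 181/200
4 4 8723/10000
5 5 2097/2500
6 6 8253/10000
f(1y,4y) = ((9761/10000)/(8723/10000) − 1)/(3) = 346/8723 ≈ 3.9665%

step 1 [1y] swap r/1=239/9761: DF=(1 − 239/9761·(0))/(1+239/9761) = 9761/10000 ≈ 0.976100
step 2 [2y] bond c/1=11/200: DF=(524539/500000 − 11/200·(0.976100))/(1+11/200) = 1887/2000 ≈ 0.943500
step 3 [3y] swap r/1=475/14123: DF=(1 − 475/14123·(0.976100+0.943500))/(1+475/14123) = 181/200 ≈ 0.905000
step 4 [4y] swap r/1=1277/36969: DF=(1 − 1277/36969·(0.976100+0.943500+0.905000))/(1+1277/36969) = 8723/10000 ≈ 0.872300
step 5 [5y] swap r/1=124/3489: DF=(1 − 124/3489·(0.976100+0.943500+0.905000+0.872300))/(1+124/3489) = 2097/2500 ≈ 0.838800
step 6 [6y] bond c/1=33/400: DF=(507033/400000 − 33/400·(0.976100+0.943500+0.905000+0.872300+0.838800))/(1+33/400) = 8253/10000 ≈ 0.825300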